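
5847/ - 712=  -  9 +561/712 = -8.21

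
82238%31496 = 19246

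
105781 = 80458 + 25323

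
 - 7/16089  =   - 1+16082/16089 =- 0.00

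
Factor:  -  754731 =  - 3^3*27953^1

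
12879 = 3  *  4293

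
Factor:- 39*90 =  - 3510 = -  2^1*3^3*5^1 * 13^1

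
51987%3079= 2723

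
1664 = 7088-5424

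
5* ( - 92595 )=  - 462975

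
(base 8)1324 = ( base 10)724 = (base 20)1g4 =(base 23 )18b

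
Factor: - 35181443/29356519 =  -11^1*67^ (-1 )*83^( - 1 )  *5279^( - 1 )*3198313^1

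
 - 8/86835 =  - 8/86835 = -0.00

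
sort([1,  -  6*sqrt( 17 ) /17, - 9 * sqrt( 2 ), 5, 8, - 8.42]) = [- 9*sqrt ( 2 ) , - 8.42,- 6 * sqrt(17)/17, 1, 5, 8]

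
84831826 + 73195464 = 158027290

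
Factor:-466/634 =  - 233^1*317^( - 1 ) = -233/317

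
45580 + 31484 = 77064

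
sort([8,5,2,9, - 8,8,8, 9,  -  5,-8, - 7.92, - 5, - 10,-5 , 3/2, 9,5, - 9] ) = [ - 10, - 9, - 8, - 8, - 7.92 , - 5, - 5,- 5, 3/2, 2, 5,  5,  8  ,  8, 8, 9,9, 9]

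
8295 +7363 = 15658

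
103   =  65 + 38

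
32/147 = 32/147  =  0.22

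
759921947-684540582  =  75381365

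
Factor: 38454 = 2^1*3^1  *  13^1* 17^1*29^1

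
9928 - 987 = 8941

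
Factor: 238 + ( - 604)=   -  366 = -2^1*3^1*61^1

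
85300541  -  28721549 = 56578992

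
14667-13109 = 1558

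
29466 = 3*9822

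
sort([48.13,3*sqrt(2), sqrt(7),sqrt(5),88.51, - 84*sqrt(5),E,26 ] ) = [ - 84* sqrt(5), sqrt( 5), sqrt( 7),E,3*sqrt(2),26 , 48.13,88.51] 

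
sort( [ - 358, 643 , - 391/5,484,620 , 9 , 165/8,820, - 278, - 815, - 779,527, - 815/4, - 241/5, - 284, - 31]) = [- 815, - 779, - 358,- 284, - 278,-815/4, - 391/5, - 241/5,-31, 9,165/8, 484,527, 620,643,  820 ] 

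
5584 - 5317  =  267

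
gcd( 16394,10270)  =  2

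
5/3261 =5/3261 = 0.00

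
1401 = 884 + 517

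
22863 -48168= - 25305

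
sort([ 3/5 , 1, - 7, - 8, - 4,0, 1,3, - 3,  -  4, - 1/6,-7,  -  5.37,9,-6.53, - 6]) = [ - 8, - 7, - 7, - 6.53, - 6,- 5.37, - 4, - 4 , - 3 , - 1/6 , 0, 3/5,1,1, 3,9]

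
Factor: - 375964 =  - 2^2*193^1*487^1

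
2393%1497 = 896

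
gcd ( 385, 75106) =1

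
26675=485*55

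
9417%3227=2963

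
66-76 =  - 10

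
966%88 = 86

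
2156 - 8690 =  - 6534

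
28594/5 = 5718 + 4/5 = 5718.80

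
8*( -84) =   -  672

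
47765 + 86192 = 133957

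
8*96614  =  772912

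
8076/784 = 10 + 59/196 = 10.30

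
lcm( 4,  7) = 28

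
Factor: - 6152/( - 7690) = 4/5  =  2^2*5^( - 1 )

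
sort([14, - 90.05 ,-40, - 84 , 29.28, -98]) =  [ - 98,-90.05, - 84, - 40,14, 29.28]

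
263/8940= 263/8940  =  0.03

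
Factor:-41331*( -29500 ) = 1219264500=2^2 * 3^1*  5^3*23^1*59^1* 599^1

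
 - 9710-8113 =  - 17823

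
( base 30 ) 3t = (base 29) 43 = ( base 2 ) 1110111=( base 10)119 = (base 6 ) 315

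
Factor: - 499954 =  - 2^1*7^1*13^1*41^1*67^1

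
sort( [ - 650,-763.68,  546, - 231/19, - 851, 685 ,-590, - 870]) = [-870,-851, - 763.68,  -  650,  -  590, - 231/19,546, 685]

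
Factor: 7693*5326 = 40972918  =  2^1*7^2 * 157^1 * 2663^1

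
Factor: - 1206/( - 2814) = 3/7 = 3^1* 7^ ( - 1)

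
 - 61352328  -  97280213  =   - 158632541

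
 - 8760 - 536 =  - 9296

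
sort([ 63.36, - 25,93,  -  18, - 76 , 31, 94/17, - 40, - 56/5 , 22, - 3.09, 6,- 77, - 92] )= [ - 92, - 77,  -  76, - 40,  -  25, - 18, - 56/5  , - 3.09, 94/17, 6, 22, 31, 63.36,93 ]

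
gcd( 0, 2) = 2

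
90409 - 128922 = -38513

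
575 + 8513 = 9088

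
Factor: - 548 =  - 2^2 * 137^1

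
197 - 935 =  - 738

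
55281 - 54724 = 557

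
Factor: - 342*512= -175104 = - 2^10*3^2*19^1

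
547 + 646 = 1193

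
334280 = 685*488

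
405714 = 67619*6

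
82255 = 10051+72204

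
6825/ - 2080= - 4+23/32 = - 3.28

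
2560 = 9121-6561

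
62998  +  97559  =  160557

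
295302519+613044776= 908347295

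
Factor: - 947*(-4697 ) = 7^1 *11^1*61^1*947^1 = 4448059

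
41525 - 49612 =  - 8087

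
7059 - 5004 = 2055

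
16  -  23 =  - 7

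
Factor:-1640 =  - 2^3*5^1*41^1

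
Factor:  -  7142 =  - 2^1  *  3571^1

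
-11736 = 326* (-36 ) 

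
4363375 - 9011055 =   -  4647680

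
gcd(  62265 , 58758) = 21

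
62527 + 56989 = 119516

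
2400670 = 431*5570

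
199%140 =59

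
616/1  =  616 = 616.00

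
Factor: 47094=2^1*3^1 * 47^1*167^1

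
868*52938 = 45950184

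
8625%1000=625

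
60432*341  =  20607312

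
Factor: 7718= 2^1*17^1*227^1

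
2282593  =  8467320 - 6184727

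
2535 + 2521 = 5056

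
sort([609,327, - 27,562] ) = [ - 27,  327,  562,609]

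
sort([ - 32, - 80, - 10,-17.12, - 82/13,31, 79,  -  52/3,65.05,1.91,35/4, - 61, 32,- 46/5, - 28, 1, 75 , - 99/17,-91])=[ - 91, - 80 , - 61, - 32, - 28, - 52/3, - 17.12,-10, - 46/5,-82/13, - 99/17, 1 , 1.91 , 35/4,31,32 , 65.05,  75,79]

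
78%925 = 78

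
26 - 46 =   -  20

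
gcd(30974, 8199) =911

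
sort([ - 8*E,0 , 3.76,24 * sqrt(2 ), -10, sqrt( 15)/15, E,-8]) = [ - 8*E, - 10, - 8,0 , sqrt(15)/15,E,3.76,24*sqrt( 2)] 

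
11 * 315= 3465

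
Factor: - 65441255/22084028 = -2^(-2 )*5^1*11^1*29^1*31^( - 1)*89^1*313^ (  -  1 )*461^1*569^( - 1)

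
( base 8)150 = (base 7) 206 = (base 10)104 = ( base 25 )44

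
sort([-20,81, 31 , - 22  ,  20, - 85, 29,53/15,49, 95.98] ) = [ - 85,- 22,  -  20, 53/15, 20,29 , 31,49, 81,95.98]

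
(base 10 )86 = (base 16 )56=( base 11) 79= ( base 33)2k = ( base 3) 10012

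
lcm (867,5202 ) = 5202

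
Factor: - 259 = -7^1*37^1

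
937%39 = 1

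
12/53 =12/53=0.23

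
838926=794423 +44503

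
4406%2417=1989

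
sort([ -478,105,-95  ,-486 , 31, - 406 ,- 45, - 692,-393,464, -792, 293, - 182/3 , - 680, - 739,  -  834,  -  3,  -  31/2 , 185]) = [-834 ,  -  792, - 739, -692, - 680, - 486,  -  478, - 406 , - 393, - 95, - 182/3, -45, - 31/2,-3 , 31,105  ,  185,293 , 464] 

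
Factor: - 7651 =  - 7^1*1093^1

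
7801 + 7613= 15414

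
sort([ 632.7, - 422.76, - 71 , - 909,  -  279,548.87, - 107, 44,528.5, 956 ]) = [-909,-422.76, - 279,-107, - 71, 44,528.5,  548.87, 632.7, 956]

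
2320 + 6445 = 8765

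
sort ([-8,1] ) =[ - 8, 1 ]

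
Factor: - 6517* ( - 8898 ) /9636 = 2^(- 1 )*7^3*11^( - 1 )*19^1*73^ ( - 1)*1483^1=9664711/1606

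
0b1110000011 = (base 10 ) 899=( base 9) 1208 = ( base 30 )TT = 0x383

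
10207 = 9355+852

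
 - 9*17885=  - 160965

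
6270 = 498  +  5772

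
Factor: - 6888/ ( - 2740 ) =2^1*3^1*5^( - 1) * 7^1*41^1*137^( - 1)=1722/685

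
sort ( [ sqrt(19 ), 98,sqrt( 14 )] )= [ sqrt( 14),  sqrt( 19), 98]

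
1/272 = 1/272 =0.00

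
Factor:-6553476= -2^2*3^2*182041^1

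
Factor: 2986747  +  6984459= 9971206 = 2^1*7^2 * 101747^1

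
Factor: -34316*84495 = - 2^2*3^1*5^1*23^1 * 43^1*131^1 * 373^1 = - 2899530420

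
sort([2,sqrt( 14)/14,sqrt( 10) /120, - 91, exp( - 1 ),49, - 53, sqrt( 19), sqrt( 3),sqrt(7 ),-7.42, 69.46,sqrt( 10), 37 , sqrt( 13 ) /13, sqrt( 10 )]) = [ - 91 , - 53, - 7.42,sqrt( 10) /120,  sqrt(  14)/14, sqrt(13) /13, exp(  -  1 ), sqrt( 3),2, sqrt(7 ),sqrt( 10 ),  sqrt( 10 ),sqrt( 19),37,  49,69.46 ] 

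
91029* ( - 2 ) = -182058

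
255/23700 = 17/1580=0.01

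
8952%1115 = 32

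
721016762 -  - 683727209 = 1404743971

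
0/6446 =0 = 0.00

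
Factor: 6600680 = 2^3 * 5^1*47^1 * 3511^1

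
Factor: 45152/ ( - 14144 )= - 2^( -1)*13^( - 1 ) * 83^1=- 83/26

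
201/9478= 201/9478 = 0.02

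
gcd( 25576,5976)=8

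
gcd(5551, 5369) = 91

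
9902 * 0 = 0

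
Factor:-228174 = -2^1*3^1 * 17^1*2237^1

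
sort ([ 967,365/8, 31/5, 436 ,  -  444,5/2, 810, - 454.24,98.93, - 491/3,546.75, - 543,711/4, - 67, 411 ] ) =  [ - 543, - 454.24, - 444 , - 491/3 ,  -  67,5/2,  31/5 , 365/8,98.93,711/4,411,436,546.75,  810,967]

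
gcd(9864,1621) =1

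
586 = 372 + 214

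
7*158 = 1106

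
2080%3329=2080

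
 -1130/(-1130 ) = 1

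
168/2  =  84 = 84.00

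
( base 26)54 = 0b10000110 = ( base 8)206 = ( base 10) 134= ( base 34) 3w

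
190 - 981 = -791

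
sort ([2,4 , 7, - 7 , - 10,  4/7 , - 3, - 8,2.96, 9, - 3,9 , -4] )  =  [ - 10, - 8, - 7 , - 4 , - 3, - 3, 4/7,2,2.96,  4, 7,9,9 ] 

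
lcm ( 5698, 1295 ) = 28490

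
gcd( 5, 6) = 1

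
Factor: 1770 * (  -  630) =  - 1115100 = -  2^2*3^3*  5^2*7^1*59^1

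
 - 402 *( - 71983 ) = 28937166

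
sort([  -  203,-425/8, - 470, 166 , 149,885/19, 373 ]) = [  -  470, - 203, - 425/8,885/19, 149,166,373 ] 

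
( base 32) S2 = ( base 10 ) 898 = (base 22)1II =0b1110000010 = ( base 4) 32002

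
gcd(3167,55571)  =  1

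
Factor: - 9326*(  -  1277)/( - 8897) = - 2^1*7^(-1) * 31^ ( - 1)*41^ (  -  1)*1277^1*4663^1 = - 11909302/8897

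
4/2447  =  4/2447  =  0.00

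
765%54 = 9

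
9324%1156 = 76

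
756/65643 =252/21881 = 0.01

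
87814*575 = 50493050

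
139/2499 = 139/2499 = 0.06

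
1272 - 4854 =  - 3582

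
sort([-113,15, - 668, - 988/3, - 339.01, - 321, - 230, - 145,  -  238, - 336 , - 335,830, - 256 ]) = [ - 668, - 339.01, - 336, - 335,-988/3, - 321, - 256, - 238, - 230, - 145, - 113, 15,830] 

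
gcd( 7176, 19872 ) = 552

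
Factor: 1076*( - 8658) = - 9316008 = - 2^3*3^2*13^1*37^1 *269^1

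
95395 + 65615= 161010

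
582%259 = 64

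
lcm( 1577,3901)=74119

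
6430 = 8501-2071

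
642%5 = 2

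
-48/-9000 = 2/375=0.01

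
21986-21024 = 962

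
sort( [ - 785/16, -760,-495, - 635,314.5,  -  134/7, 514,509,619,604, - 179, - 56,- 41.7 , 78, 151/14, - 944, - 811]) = [ - 944, - 811, - 760,-635, - 495, - 179,-56,-785/16, - 41.7, -134/7,151/14,78, 314.5, 509, 514, 604, 619 ]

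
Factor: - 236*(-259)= 61124 = 2^2*7^1 * 37^1*59^1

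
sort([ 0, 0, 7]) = [0, 0, 7]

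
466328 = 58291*8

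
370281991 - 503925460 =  - 133643469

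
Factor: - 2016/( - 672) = 3 = 3^1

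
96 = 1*96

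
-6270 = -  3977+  - 2293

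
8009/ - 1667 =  - 5 + 326/1667 = - 4.80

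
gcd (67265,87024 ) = 1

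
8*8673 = 69384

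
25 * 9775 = 244375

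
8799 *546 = 4804254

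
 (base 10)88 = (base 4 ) 1120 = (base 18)4g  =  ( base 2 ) 1011000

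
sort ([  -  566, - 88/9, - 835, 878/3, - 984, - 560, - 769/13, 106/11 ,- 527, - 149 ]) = [ - 984, - 835 , - 566, - 560, - 527 , - 149, - 769/13, - 88/9, 106/11,878/3]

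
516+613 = 1129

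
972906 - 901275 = 71631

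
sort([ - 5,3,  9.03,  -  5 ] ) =[-5 , - 5,  3, 9.03] 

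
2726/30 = 90  +  13/15 = 90.87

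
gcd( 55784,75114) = 2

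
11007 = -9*( - 1223 ) 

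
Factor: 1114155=3^5*5^1*7^1*131^1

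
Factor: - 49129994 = - 2^1*43^1*571279^1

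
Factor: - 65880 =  - 2^3 * 3^3*5^1 *61^1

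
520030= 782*665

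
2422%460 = 122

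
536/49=536/49  =  10.94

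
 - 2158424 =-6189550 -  - 4031126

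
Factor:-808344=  - 2^3 * 3^2*103^1*109^1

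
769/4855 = 769/4855 = 0.16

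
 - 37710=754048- 791758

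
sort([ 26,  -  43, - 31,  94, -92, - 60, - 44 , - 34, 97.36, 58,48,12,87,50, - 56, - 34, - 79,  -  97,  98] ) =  [  -  97, - 92, - 79,-60, - 56,-44, - 43, - 34, - 34,  -  31,  12,  26, 48,50, 58, 87,94,97.36, 98]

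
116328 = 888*131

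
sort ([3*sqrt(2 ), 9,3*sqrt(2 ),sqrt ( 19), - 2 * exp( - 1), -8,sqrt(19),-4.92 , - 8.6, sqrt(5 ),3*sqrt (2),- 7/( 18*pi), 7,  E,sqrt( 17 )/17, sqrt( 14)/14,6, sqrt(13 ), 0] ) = [ - 8.6 ,-8,-4.92,-2*exp (  -  1), - 7/( 18 * pi),0,sqrt ( 17 )/17 , sqrt( 14 ) /14, sqrt ( 5),E,sqrt ( 13), 3 * sqrt( 2),  3*sqrt(2), 3 * sqrt( 2 ),sqrt(19),sqrt( 19 ) , 6,7, 9]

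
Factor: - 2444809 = - 2444809^1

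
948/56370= 158/9395 = 0.02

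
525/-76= -7 + 7/76 = -6.91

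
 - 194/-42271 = 194/42271 = 0.00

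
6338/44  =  144 + 1/22 = 144.05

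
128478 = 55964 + 72514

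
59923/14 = 59923/14 = 4280.21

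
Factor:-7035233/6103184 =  - 2^( - 4)*31^1*179^ (-1 ) *2131^( - 1)*226943^1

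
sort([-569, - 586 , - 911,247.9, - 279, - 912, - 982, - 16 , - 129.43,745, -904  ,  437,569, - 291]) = [ - 982, - 912, - 911, - 904, - 586, - 569,-291, - 279, - 129.43, - 16,247.9,437, 569,  745] 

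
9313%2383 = 2164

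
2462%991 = 480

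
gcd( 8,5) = 1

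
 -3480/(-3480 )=1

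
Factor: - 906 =-2^1*3^1*151^1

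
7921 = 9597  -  1676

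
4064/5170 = 2032/2585 =0.79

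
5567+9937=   15504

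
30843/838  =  30843/838=36.81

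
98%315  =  98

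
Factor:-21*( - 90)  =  1890  =  2^1*3^3 *5^1*7^1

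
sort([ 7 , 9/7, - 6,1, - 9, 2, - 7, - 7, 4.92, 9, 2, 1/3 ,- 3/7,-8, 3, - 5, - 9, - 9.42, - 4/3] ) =[ - 9.42,-9,-9 , - 8, - 7, - 7 , - 6, - 5, - 4/3, - 3/7, 1/3, 1 , 9/7, 2, 2 , 3 , 4.92, 7,  9]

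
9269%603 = 224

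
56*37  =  2072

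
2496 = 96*26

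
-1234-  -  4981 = 3747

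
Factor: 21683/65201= 113^( - 1)*577^ (-1)*21683^1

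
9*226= 2034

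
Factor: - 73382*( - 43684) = 3205619288 = 2^3*67^1*163^1*36691^1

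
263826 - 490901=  - 227075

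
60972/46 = 1325 + 11/23=1325.48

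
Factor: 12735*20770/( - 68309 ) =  - 264505950/68309 = - 2^1*3^2 * 5^2*31^1*67^1*83^( - 1)*283^1* 823^( - 1 ) 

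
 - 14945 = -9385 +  - 5560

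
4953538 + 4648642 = 9602180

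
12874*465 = 5986410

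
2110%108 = 58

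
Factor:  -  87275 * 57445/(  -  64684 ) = 5013512375/64684 = 2^( - 2)*5^3*103^( - 1 )*157^( -1 )*3491^1*11489^1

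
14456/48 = 301  +  1/6 = 301.17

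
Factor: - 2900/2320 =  - 5/4 = - 2^(  -  2)*5^1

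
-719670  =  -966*745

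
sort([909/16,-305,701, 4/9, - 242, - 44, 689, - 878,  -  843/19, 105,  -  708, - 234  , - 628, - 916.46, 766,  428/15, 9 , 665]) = [ - 916.46 ,-878, - 708,-628, - 305,  -  242 ,-234, - 843/19, - 44, 4/9, 9, 428/15,909/16, 105,665, 689, 701, 766]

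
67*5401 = 361867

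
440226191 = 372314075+67912116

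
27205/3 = 27205/3 = 9068.33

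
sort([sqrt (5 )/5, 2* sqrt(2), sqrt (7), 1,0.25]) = [ 0.25,sqrt( 5 )/5,1,sqrt( 7) , 2*sqrt( 2) ] 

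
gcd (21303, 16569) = 2367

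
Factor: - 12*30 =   -  360 = -2^3*3^2 *5^1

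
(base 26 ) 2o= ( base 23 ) 37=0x4c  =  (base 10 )76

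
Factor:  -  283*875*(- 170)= 2^1 * 5^4 * 7^1*17^1  *283^1= 42096250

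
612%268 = 76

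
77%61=16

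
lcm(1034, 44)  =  2068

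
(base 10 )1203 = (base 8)2263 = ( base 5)14303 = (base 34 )11d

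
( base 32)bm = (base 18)12e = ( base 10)374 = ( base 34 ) B0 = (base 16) 176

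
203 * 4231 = 858893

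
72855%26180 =20495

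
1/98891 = 1/98891 = 0.00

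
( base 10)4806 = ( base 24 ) 886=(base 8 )11306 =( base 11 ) 367A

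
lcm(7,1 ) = 7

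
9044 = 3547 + 5497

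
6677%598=99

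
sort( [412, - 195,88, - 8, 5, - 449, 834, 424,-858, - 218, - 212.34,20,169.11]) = [ - 858, - 449, - 218, - 212.34 , - 195, - 8, 5,20, 88,169.11, 412,424, 834] 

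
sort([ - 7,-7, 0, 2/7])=[- 7, - 7, 0 , 2/7]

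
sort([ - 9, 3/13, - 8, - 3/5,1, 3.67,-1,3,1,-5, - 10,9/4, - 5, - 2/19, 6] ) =[ - 10, - 9, - 8,-5 ,-5, - 1, - 3/5 , - 2/19,3/13, 1, 1,  9/4,3,3.67, 6] 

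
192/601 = 192/601 = 0.32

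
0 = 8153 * 0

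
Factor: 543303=3^2*17^1*53^1*67^1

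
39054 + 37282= 76336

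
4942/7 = 706  =  706.00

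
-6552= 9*(  -  728)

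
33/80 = 33/80 =0.41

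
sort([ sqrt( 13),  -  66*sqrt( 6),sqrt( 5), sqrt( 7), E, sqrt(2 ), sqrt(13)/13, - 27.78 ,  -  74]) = [ - 66 * sqrt(6 ), - 74, - 27.78,sqrt( 13)/13, sqrt( 2) , sqrt(5 ),sqrt(7), E, sqrt(13)] 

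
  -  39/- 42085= 39/42085 = 0.00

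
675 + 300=975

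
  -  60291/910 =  - 67 + 97/130 = - 66.25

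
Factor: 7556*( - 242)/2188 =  - 457138/547 = -2^1*11^2*  547^( - 1)*1889^1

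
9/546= 3/182 = 0.02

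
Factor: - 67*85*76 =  - 432820 = -  2^2*5^1*17^1*19^1*67^1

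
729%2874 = 729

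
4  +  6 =10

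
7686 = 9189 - 1503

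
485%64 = 37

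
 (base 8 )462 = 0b100110010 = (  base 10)306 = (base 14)17C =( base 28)aq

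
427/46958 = 427/46958 = 0.01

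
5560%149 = 47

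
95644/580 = 23911/145 = 164.90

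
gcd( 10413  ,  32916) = 39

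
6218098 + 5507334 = 11725432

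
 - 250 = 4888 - 5138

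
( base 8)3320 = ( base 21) 3k1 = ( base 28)268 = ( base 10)1744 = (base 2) 11011010000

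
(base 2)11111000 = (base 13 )161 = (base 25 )9N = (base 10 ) 248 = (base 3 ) 100012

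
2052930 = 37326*55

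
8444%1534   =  774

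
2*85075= 170150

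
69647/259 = 268  +  235/259 = 268.91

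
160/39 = 160/39 = 4.10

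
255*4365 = 1113075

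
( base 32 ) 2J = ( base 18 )4B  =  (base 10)83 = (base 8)123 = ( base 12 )6B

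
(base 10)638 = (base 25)10D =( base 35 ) I8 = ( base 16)27e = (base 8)1176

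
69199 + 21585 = 90784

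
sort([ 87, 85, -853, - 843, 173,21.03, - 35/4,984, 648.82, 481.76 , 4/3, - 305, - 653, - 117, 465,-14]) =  [ - 853, - 843,-653, - 305, -117, - 14 , - 35/4,4/3,  21.03, 85,87,  173,465,481.76,648.82, 984 ]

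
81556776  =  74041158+7515618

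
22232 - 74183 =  -51951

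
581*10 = 5810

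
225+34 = 259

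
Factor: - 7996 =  - 2^2*1999^1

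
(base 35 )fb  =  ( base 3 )201212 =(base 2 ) 1000011000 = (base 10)536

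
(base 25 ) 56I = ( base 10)3293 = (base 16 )CDD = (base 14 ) 12b3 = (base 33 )30Q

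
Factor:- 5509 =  - 7^1*787^1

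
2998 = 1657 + 1341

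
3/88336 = 3/88336  =  0.00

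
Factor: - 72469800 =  - 2^3*3^2*5^2*13^1 * 19^1*163^1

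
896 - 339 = 557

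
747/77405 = 747/77405 = 0.01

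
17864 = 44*406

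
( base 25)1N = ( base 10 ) 48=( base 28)1K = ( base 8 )60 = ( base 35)1d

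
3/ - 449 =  - 1 +446/449 = - 0.01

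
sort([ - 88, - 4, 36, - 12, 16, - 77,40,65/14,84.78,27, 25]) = [- 88, - 77 , - 12, - 4, 65/14, 16, 25,27 , 36,40,  84.78 ] 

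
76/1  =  76 = 76.00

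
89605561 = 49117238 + 40488323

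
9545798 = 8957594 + 588204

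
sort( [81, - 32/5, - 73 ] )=[ - 73, - 32/5, 81 ]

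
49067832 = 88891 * 552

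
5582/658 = 8+159/329= 8.48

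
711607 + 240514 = 952121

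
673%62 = 53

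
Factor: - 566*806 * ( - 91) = 41513836 = 2^2*7^1*13^2*31^1 * 283^1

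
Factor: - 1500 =  -  2^2*3^1*5^3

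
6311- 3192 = 3119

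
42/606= 7/101=0.07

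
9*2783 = 25047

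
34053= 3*11351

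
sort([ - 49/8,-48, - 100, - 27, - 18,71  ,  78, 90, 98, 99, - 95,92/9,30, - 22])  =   [ - 100, - 95, -48, - 27, - 22,-18, - 49/8, 92/9, 30,  71,78, 90, 98, 99 ]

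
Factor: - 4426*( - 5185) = 2^1*5^1 * 17^1*61^1*2213^1 =22948810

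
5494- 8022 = - 2528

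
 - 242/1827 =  - 1 + 1585/1827 = - 0.13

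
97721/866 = 97721/866 = 112.84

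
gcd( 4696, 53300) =4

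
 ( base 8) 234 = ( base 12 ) 110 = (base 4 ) 2130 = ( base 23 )6I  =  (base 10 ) 156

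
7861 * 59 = 463799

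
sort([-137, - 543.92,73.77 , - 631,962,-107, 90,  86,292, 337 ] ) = [  -  631, - 543.92, - 137,-107,73.77, 86,90 , 292, 337,962 ] 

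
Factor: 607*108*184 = 2^5 * 3^3*23^1*607^1 = 12062304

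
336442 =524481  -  188039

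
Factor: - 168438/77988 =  - 419/194 = - 2^ ( -1)*97^( - 1)*419^1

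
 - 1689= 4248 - 5937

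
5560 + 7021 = 12581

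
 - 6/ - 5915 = 6/5915 = 0.00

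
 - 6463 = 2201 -8664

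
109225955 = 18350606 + 90875349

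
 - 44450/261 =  - 171 + 181/261 = - 170.31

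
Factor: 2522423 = 43^1*58661^1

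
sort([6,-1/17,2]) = [ - 1/17, 2, 6]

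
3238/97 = 3238/97 = 33.38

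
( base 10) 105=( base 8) 151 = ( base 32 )39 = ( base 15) 70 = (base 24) 49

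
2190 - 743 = 1447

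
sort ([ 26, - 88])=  [ - 88,26] 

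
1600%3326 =1600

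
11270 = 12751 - 1481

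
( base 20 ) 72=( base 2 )10001110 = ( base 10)142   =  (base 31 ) 4i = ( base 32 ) 4e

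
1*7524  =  7524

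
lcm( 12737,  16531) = 776957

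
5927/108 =54 + 95/108 = 54.88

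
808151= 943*857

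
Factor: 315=3^2*5^1*7^1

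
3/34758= 1/11586 = 0.00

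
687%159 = 51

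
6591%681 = 462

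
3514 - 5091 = -1577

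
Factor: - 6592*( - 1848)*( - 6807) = -82922982912 = - 2^9*3^2*7^1*11^1  *  103^1*2269^1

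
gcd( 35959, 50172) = 1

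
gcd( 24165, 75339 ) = 9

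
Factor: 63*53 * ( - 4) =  - 13356= - 2^2 * 3^2 * 7^1 * 53^1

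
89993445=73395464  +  16597981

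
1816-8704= - 6888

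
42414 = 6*7069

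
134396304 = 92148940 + 42247364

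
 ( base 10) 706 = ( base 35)k6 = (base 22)1a2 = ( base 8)1302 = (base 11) 592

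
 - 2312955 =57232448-59545403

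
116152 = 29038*4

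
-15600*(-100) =1560000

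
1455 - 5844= - 4389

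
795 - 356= 439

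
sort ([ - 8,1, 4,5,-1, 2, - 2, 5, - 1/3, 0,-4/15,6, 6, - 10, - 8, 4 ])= [ - 10,  -  8, - 8, - 2, - 1,-1/3, - 4/15, 0, 1, 2, 4,4, 5, 5, 6, 6]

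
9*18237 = 164133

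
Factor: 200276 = 2^2*50069^1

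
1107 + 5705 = 6812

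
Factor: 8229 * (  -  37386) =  - 2^1 * 3^3*13^1 *31^1*67^1*211^1 = - 307649394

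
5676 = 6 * 946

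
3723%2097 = 1626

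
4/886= 2/443 = 0.00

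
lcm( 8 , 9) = 72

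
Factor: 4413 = 3^1 * 1471^1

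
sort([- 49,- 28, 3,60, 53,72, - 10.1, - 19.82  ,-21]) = [  -  49, - 28, - 21,-19.82,-10.1,3,53 , 60, 72]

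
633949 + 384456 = 1018405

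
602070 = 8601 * 70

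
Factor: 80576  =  2^6*1259^1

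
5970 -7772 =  - 1802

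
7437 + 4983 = 12420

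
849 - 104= 745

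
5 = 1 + 4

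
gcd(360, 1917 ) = 9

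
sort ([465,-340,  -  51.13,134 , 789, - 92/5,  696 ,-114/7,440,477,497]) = [ - 340,-51.13 ,-92/5  ,-114/7,134, 440, 465,477, 497,696 , 789]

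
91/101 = 91/101=0.90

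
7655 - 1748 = 5907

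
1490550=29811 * 50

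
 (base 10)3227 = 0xC9B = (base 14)1267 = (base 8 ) 6233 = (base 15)E52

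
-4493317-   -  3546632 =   -  946685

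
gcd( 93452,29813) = 1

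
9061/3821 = 9061/3821 = 2.37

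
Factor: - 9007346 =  - 2^1*67^1*67219^1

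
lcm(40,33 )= 1320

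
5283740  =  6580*803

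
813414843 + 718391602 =1531806445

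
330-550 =- 220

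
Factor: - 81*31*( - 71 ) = 178281 =3^4* 31^1*71^1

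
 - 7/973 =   -  1 + 138/139=- 0.01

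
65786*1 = 65786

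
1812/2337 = 604/779 = 0.78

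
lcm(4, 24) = 24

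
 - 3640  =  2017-5657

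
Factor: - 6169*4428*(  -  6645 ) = 2^2*3^4 * 5^1*31^1*41^1*199^1*443^1= 181517026140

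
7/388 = 7/388 = 0.02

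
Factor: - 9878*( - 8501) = 83972878 = 2^1*11^1 * 449^1*8501^1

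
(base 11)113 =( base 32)47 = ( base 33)43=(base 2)10000111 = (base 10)135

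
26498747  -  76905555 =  - 50406808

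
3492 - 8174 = -4682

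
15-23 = -8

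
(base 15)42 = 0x3e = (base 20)32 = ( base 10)62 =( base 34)1S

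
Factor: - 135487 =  - 11^1 * 109^1*113^1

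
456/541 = 456/541 = 0.84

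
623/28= 89/4=22.25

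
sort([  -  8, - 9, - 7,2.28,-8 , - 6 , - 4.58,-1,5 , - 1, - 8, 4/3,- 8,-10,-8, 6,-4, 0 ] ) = [ - 10,-9, - 8, - 8 ,  -  8, - 8, - 8, - 7,-6, - 4.58, - 4, - 1, - 1, 0, 4/3, 2.28,5,6]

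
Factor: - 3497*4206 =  - 14708382 = -2^1 * 3^1 * 13^1*269^1* 701^1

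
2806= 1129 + 1677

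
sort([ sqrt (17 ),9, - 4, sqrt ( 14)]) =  [ -4,sqrt( 14 ), sqrt( 17),9 ] 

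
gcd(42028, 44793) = 553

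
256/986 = 128/493 = 0.26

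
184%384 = 184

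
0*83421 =0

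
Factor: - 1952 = -2^5*61^1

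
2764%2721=43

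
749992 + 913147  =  1663139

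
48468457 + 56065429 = 104533886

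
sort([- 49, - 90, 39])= [ - 90, - 49,39] 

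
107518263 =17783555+89734708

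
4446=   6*741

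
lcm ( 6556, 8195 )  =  32780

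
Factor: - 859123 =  - 19^1*103^1*439^1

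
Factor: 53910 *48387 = 2^1* 3^3*5^1*127^2*599^1 =2608543170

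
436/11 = 39 + 7/11=39.64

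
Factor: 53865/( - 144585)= - 19/51 = - 3^( - 1) * 17^(-1)*19^1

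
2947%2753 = 194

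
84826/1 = 84826= 84826.00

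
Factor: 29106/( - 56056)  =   - 2^(-2 )*3^3*13^ ( - 1 ) = - 27/52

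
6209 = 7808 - 1599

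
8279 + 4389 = 12668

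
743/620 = 743/620 = 1.20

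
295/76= 295/76  =  3.88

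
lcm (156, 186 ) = 4836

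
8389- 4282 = 4107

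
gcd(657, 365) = 73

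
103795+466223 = 570018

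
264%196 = 68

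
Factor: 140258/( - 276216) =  -2^( -2)*3^( - 1) * 17^( - 1)*19^1 * 677^( - 1 ) * 3691^1 =- 70129/138108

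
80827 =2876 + 77951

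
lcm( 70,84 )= 420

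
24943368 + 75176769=100120137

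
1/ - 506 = -1 + 505/506  =  -0.00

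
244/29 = 244/29 = 8.41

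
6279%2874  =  531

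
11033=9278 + 1755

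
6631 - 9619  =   - 2988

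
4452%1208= 828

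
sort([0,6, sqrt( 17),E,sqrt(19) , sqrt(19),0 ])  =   [ 0,0,E,sqrt( 17),sqrt(19),sqrt( 19),6 ] 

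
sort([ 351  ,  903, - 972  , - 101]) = [ - 972 , - 101 , 351,903 ] 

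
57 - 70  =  -13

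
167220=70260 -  - 96960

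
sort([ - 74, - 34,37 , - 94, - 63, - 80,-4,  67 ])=[ - 94, - 80, - 74,-63, - 34, - 4, 37, 67 ]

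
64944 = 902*72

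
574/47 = 12 + 10/47 = 12.21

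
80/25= 16/5  =  3.20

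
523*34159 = 17865157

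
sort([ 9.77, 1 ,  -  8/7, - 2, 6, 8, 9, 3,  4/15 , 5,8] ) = [ - 2 , - 8/7,  4/15,1,3 , 5 , 6, 8,  8,9,  9.77 ] 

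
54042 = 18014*3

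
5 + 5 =10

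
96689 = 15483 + 81206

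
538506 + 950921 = 1489427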